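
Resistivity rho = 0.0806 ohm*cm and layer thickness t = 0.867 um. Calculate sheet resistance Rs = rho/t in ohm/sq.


Step 1: Convert thickness to cm: t = 0.867 um = 8.6700e-05 cm
Step 2: Rs = rho / t = 0.0806 / 8.6700e-05
Step 3: Rs = 929.6 ohm/sq

929.6


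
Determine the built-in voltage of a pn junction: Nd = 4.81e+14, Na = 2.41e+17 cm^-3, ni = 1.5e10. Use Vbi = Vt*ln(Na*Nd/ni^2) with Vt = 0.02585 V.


Step 1: Compute Na*Nd/ni^2 = 2.41e+17 * 4.81e+14 / (1.5e10)^2 = 5.1520e+11
Step 2: ln(5.1520e+11) = 26.9678
Step 3: Vbi = 0.02585 * 26.9678 = 0.697 V

0.697


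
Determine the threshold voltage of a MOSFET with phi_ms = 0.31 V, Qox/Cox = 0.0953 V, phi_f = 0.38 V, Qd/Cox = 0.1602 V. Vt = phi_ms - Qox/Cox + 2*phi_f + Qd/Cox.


Step 1: Vt = phi_ms - Qox/Cox + 2*phi_f + Qd/Cox
Step 2: Vt = 0.31 - 0.0953 + 2*0.38 + 0.1602
Step 3: Vt = 0.31 - 0.0953 + 0.76 + 0.1602
Step 4: Vt = 1.1349 V

1.1349


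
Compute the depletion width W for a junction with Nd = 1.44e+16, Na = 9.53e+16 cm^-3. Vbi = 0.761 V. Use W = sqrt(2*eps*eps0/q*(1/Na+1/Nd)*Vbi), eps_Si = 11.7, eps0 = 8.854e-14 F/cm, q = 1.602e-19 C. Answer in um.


Step 1: 1/Na + 1/Nd = 1/9.53e+16 + 1/1.44e+16 = 7.99376e-17
Step 2: 2*eps*eps0/q = 2*11.7*8.854e-14/1.602e-19 = 1.293281e+07
Step 3: W^2 = 1.293281e+07 * 7.99376e-17 * 0.761 = 7.86735e-10
Step 4: W = sqrt(7.86735e-10) = 2.805e-05 cm = 0.2805 um

0.2805


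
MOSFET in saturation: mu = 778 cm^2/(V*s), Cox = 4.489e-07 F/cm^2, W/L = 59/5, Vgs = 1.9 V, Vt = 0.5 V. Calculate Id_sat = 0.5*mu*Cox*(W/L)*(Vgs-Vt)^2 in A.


Step 1: Overdrive voltage Vov = Vgs - Vt = 1.9 - 0.5 = 1.4 V
Step 2: W/L = 59/5 = 11.8
Step 3: Id = 0.5 * 778 * 4.489e-07 * 11.8 * 1.4^2
Step 4: Id = 4.04e-03 A

4.04e-03


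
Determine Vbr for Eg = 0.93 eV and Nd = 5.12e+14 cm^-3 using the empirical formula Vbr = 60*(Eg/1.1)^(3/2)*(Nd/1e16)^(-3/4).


Step 1: Eg/1.1 = 0.93/1.1 = 0.845455
Step 2: (Eg/1.1)^1.5 = 0.845455^1.5 = 0.777384
Step 3: (Nd/1e16)^(-0.75) = (0.0512)^(-0.75) = 9.290681
Step 4: Vbr = 60 * 0.777384 * 9.290681 = 433.3 V

433.3


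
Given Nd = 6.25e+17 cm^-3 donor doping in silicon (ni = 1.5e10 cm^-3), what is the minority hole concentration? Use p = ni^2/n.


Step 1: Since Nd >> ni, n ≈ Nd = 6.25e+17 cm^-3
Step 2: p = ni^2 / n = (1.5e10)^2 / 6.25e+17
Step 3: p = 2.25e20 / 6.25e+17 = 3.60e+02 cm^-3

3.60e+02


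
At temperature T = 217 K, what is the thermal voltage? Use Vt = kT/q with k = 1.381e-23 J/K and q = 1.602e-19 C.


Step 1: kT = 1.381e-23 * 217 = 2.99677e-21 J
Step 2: Vt = kT/q = 2.99677e-21 / 1.602e-19
Step 3: Vt = 0.01871 V

0.01871


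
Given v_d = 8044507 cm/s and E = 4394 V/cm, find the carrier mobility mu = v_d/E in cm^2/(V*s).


Step 1: mu = v_d / E
Step 2: mu = 8044507 / 4394
Step 3: mu = 1830.79 cm^2/(V*s)

1830.79


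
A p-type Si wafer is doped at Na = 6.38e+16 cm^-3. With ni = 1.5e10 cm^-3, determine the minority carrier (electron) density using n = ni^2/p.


Step 1: Majority hole concentration p ≈ Na = 6.38e+16 cm^-3
Step 2: n = ni^2 / Na = (1.5e10)^2 / 6.38e+16
Step 3: n = 3.53e+03 cm^-3

3.53e+03


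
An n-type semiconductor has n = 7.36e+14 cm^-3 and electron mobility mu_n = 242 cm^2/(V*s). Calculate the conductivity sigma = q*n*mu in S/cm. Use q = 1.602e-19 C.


Step 1: sigma = q * n * mu
Step 2: sigma = 1.602e-19 * 7.36e+14 * 242
Step 3: sigma = 2.853e-02 S/cm

2.853e-02


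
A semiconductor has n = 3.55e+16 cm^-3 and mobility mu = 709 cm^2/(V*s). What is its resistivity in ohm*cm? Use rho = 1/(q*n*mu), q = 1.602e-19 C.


Step 1: sigma = q * n * mu = 1.602e-19 * 3.55e+16 * 709 = 4.03215e+00 S/cm
Step 2: rho = 1 / sigma = 1 / 4.03215e+00 = 0.248 ohm*cm

0.248


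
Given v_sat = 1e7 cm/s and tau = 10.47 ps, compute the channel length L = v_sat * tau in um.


Step 1: tau in seconds = 10.47 ps * 1e-12 = 1.0470e-11 s
Step 2: L = v_sat * tau = 1e7 * 1.0470e-11 = 1.0470e-04 cm
Step 3: L in um = 1.0470e-04 * 1e4 = 1.047 um

1.047


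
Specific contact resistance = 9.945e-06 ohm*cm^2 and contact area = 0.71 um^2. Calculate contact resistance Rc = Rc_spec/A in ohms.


Step 1: Convert area to cm^2: 0.71 um^2 = 7.1000e-09 cm^2
Step 2: Rc = Rc_spec / A = 9.945e-06 / 7.1000e-09
Step 3: Rc = 1.40e+03 ohms

1.40e+03


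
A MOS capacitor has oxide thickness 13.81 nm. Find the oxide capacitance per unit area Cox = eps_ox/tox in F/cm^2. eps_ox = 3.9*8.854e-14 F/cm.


Step 1: eps_ox = 3.9 * 8.854e-14 = 3.45306e-13 F/cm
Step 2: tox in cm = 13.81 nm * 1e-7 = 1.3810e-06 cm
Step 3: Cox = 3.45306e-13 / 1.3810e-06 = 2.50e-07 F/cm^2

2.50e-07


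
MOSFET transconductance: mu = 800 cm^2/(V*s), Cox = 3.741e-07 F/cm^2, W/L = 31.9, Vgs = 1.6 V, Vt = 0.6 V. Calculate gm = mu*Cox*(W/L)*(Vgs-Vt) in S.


Step 1: Vov = Vgs - Vt = 1.6 - 0.6 = 1.0 V
Step 2: gm = mu * Cox * (W/L) * Vov
Step 3: gm = 800 * 3.741e-07 * 31.9 * 1.0 = 9.55e-03 S

9.55e-03


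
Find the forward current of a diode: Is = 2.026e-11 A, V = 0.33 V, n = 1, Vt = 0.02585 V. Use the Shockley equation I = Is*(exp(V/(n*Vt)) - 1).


Step 1: V/(n*Vt) = 0.33/(1*0.02585) = 12.7660
Step 2: exp(12.7660) = 3.5011e+05
Step 3: I = 2.026e-11 * (3.5011e+05 - 1) = 7.09e-06 A

7.09e-06


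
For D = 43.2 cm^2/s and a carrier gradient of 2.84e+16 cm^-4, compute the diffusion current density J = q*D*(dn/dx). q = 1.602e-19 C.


Step 1: J = q * D * (dn/dx)
Step 2: J = 1.602e-19 * 43.2 * 2.84e+16
Step 3: J = 1.97e-01 A/cm^2

1.97e-01


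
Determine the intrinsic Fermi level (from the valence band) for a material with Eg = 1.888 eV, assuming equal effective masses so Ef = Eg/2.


Step 1: For an intrinsic semiconductor, the Fermi level sits at midgap.
Step 2: Ef = Eg / 2 = 1.888 / 2 = 0.944 eV

0.944


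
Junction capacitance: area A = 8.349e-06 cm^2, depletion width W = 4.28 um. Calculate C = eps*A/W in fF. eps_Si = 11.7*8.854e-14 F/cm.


Step 1: eps_Si = 11.7 * 8.854e-14 = 1.035918e-12 F/cm
Step 2: W in cm = 4.28 * 1e-4 = 4.28e-04 cm
Step 3: C = 1.035918e-12 * 8.349e-06 / 4.28e-04 = 2.020766e-14 F
Step 4: C = 20.21 fF

20.21


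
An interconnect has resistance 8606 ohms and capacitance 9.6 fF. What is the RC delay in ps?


Step 1: tau = R * C
Step 2: tau = 8606 * 9.6 fF = 8606 * 9.6e-15 F
Step 3: tau = 8.26176e-11 s = 82.6176 ps

82.6176


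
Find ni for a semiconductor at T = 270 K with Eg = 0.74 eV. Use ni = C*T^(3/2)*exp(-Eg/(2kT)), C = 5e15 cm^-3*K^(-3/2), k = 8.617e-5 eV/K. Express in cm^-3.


Step 1: Compute kT = 8.617e-5 * 270 = 0.0232659 eV
Step 2: Exponent = -Eg/(2kT) = -0.74/(2*0.0232659) = -15.90310
Step 3: T^(3/2) = 270^1.5 = 4436.55
Step 4: ni = 5e15 * 4436.55 * exp(-15.90310) = 2.75e+12 cm^-3

2.75e+12


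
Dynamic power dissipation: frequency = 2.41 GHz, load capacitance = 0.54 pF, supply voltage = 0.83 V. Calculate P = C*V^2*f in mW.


Step 1: V^2 = 0.83^2 = 0.6889 V^2
Step 2: P = C*V^2*f = 0.54e-12 F * 0.6889 * 2.41e9 Hz
Step 3: P = 8.9653446e-04 W
Step 4: P = 0.897 mW

0.897


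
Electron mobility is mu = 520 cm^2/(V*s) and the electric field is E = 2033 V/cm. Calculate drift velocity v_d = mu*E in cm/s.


Step 1: v_d = mu * E
Step 2: v_d = 520 * 2033 = 1057160
Step 3: v_d = 1.06e+06 cm/s

1.06e+06


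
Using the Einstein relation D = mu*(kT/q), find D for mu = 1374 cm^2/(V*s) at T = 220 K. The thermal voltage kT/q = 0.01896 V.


Step 1: D = mu * (kT/q)
Step 2: D = 1374 * 0.01896
Step 3: D = 26.05 cm^2/s

26.05


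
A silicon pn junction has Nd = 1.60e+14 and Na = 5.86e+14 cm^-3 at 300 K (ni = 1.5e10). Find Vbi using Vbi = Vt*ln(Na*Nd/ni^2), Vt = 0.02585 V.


Step 1: Compute Na*Nd/ni^2 = 5.86e+14 * 1.60e+14 / (1.5e10)^2 = 4.1671e+08
Step 2: ln(4.1671e+08) = 19.8479
Step 3: Vbi = 0.02585 * 19.8479 = 0.513 V

0.513


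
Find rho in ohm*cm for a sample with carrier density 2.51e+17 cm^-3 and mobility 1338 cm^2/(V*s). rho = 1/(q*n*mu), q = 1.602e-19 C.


Step 1: sigma = q * n * mu = 1.602e-19 * 2.51e+17 * 1338 = 5.38012e+01 S/cm
Step 2: rho = 1 / sigma = 1 / 5.38012e+01 = 0.01859 ohm*cm

0.01859


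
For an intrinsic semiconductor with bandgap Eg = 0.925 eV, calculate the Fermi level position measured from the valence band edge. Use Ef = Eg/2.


Step 1: For an intrinsic semiconductor, the Fermi level sits at midgap.
Step 2: Ef = Eg / 2 = 0.925 / 2 = 0.4625 eV

0.4625


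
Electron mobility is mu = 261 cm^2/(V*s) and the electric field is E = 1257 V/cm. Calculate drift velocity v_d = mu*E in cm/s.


Step 1: v_d = mu * E
Step 2: v_d = 261 * 1257 = 328077
Step 3: v_d = 3.28e+05 cm/s

3.28e+05


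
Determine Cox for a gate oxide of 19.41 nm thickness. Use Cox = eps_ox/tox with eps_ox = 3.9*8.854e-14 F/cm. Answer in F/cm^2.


Step 1: eps_ox = 3.9 * 8.854e-14 = 3.45306e-13 F/cm
Step 2: tox in cm = 19.41 nm * 1e-7 = 1.9410e-06 cm
Step 3: Cox = 3.45306e-13 / 1.9410e-06 = 1.78e-07 F/cm^2

1.78e-07


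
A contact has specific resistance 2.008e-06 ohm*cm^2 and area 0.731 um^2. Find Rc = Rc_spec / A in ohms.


Step 1: Convert area to cm^2: 0.731 um^2 = 7.3100e-09 cm^2
Step 2: Rc = Rc_spec / A = 2.008e-06 / 7.3100e-09
Step 3: Rc = 2.75e+02 ohms

2.75e+02


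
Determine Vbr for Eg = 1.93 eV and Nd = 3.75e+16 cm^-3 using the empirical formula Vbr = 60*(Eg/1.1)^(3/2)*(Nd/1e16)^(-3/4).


Step 1: Eg/1.1 = 1.93/1.1 = 1.754545
Step 2: (Eg/1.1)^1.5 = 1.754545^1.5 = 2.324057
Step 3: (Nd/1e16)^(-0.75) = (3.75)^(-0.75) = 0.371088
Step 4: Vbr = 60 * 2.324057 * 0.371088 = 51.7 V

51.7


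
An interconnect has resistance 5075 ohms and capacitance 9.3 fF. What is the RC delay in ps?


Step 1: tau = R * C
Step 2: tau = 5075 * 9.3 fF = 5075 * 9.3e-15 F
Step 3: tau = 4.71975e-11 s = 47.1975 ps

47.1975


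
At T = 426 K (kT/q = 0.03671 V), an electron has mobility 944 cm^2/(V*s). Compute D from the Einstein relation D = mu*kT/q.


Step 1: D = mu * (kT/q)
Step 2: D = 944 * 0.03671
Step 3: D = 34.65 cm^2/s

34.65


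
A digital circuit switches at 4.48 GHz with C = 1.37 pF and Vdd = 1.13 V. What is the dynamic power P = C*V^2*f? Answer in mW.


Step 1: V^2 = 1.13^2 = 1.2769 V^2
Step 2: P = C*V^2*f = 1.37e-12 F * 1.2769 * 4.48e9 Hz
Step 3: P = 7.83710144e-03 W
Step 4: P = 7.837 mW

7.837


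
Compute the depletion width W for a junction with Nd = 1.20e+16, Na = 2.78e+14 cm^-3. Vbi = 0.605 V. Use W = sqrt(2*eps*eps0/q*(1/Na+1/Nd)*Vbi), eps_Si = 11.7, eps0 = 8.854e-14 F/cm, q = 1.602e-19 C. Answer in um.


Step 1: 1/Na + 1/Nd = 1/2.78e+14 + 1/1.20e+16 = 3.68046e-15
Step 2: 2*eps*eps0/q = 2*11.7*8.854e-14/1.602e-19 = 1.293281e+07
Step 3: W^2 = 1.293281e+07 * 3.68046e-15 * 0.605 = 2.87972e-08
Step 4: W = sqrt(2.87972e-08) = 1.697e-04 cm = 1.697 um

1.697


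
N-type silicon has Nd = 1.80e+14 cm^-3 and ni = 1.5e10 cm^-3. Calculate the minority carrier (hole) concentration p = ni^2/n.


Step 1: Since Nd >> ni, n ≈ Nd = 1.80e+14 cm^-3
Step 2: p = ni^2 / n = (1.5e10)^2 / 1.80e+14
Step 3: p = 2.25e20 / 1.80e+14 = 1.25e+06 cm^-3

1.25e+06


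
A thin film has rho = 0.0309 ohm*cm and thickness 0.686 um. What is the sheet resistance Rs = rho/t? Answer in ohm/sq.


Step 1: Convert thickness to cm: t = 0.686 um = 6.8600e-05 cm
Step 2: Rs = rho / t = 0.0309 / 6.8600e-05
Step 3: Rs = 450.4 ohm/sq

450.4


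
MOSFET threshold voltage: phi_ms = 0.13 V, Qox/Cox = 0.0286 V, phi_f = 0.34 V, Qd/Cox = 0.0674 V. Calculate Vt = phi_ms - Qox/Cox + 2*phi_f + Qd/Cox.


Step 1: Vt = phi_ms - Qox/Cox + 2*phi_f + Qd/Cox
Step 2: Vt = 0.13 - 0.0286 + 2*0.34 + 0.0674
Step 3: Vt = 0.13 - 0.0286 + 0.68 + 0.0674
Step 4: Vt = 0.8488 V

0.8488


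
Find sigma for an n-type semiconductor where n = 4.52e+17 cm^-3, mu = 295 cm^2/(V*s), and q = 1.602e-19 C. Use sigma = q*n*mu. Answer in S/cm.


Step 1: sigma = q * n * mu
Step 2: sigma = 1.602e-19 * 4.52e+17 * 295
Step 3: sigma = 2.136e+01 S/cm

2.136e+01


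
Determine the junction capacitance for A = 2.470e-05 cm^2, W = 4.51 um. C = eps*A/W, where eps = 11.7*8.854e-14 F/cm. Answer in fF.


Step 1: eps_Si = 11.7 * 8.854e-14 = 1.035918e-12 F/cm
Step 2: W in cm = 4.51 * 1e-4 = 4.51e-04 cm
Step 3: C = 1.035918e-12 * 2.470e-05 / 4.51e-04 = 5.673431e-14 F
Step 4: C = 56.73 fF

56.73


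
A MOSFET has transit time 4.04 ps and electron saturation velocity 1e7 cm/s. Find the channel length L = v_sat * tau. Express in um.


Step 1: tau in seconds = 4.04 ps * 1e-12 = 4.0400e-12 s
Step 2: L = v_sat * tau = 1e7 * 4.0400e-12 = 4.0400e-05 cm
Step 3: L in um = 4.0400e-05 * 1e4 = 0.404 um

0.404


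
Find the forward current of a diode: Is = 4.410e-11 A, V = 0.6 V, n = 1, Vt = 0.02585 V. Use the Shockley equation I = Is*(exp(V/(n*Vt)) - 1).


Step 1: V/(n*Vt) = 0.6/(1*0.02585) = 23.2108
Step 2: exp(23.2108) = 1.2032e+10
Step 3: I = 4.410e-11 * (1.2032e+10 - 1) = 5.31e-01 A

5.31e-01


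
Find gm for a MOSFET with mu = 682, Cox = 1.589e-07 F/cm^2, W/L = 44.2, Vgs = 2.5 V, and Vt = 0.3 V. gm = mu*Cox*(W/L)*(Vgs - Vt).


Step 1: Vov = Vgs - Vt = 2.5 - 0.3 = 2.2 V
Step 2: gm = mu * Cox * (W/L) * Vov
Step 3: gm = 682 * 1.589e-07 * 44.2 * 2.2 = 1.05e-02 S

1.05e-02


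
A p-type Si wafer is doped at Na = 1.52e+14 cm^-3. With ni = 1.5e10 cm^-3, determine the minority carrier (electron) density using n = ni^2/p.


Step 1: Majority hole concentration p ≈ Na = 1.52e+14 cm^-3
Step 2: n = ni^2 / Na = (1.5e10)^2 / 1.52e+14
Step 3: n = 1.48e+06 cm^-3

1.48e+06


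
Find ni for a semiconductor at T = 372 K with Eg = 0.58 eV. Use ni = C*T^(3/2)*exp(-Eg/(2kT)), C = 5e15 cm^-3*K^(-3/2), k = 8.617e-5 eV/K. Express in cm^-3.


Step 1: Compute kT = 8.617e-5 * 372 = 0.03205524 eV
Step 2: Exponent = -Eg/(2kT) = -0.58/(2*0.03205524) = -9.04688
Step 3: T^(3/2) = 372^1.5 = 7174.88
Step 4: ni = 5e15 * 7174.88 * exp(-9.04688) = 4.22e+15 cm^-3

4.22e+15


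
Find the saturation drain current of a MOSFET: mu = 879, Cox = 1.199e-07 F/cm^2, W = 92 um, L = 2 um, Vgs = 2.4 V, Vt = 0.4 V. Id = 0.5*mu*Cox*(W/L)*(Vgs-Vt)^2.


Step 1: Overdrive voltage Vov = Vgs - Vt = 2.4 - 0.4 = 2.0 V
Step 2: W/L = 92/2 = 46
Step 3: Id = 0.5 * 879 * 1.199e-07 * 46 * 2.0^2
Step 4: Id = 9.70e-03 A

9.70e-03


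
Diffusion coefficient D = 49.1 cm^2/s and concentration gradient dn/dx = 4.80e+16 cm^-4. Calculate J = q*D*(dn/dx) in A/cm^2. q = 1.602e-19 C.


Step 1: J = q * D * (dn/dx)
Step 2: J = 1.602e-19 * 49.1 * 4.80e+16
Step 3: J = 3.78e-01 A/cm^2

3.78e-01


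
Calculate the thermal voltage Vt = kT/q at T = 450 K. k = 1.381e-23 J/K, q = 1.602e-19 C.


Step 1: kT = 1.381e-23 * 450 = 6.2145e-21 J
Step 2: Vt = kT/q = 6.2145e-21 / 1.602e-19
Step 3: Vt = 0.03879 V

0.03879


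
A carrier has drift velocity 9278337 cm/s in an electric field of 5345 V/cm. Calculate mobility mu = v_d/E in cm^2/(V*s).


Step 1: mu = v_d / E
Step 2: mu = 9278337 / 5345
Step 3: mu = 1735.89 cm^2/(V*s)

1735.89


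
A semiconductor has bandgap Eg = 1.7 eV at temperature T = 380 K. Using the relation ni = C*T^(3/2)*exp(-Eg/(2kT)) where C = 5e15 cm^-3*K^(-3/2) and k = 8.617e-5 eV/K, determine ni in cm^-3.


Step 1: Compute kT = 8.617e-5 * 380 = 0.0327446 eV
Step 2: Exponent = -Eg/(2kT) = -1.7/(2*0.0327446) = -25.95848
Step 3: T^(3/2) = 380^1.5 = 7407.56
Step 4: ni = 5e15 * 7407.56 * exp(-25.95848) = 1.97e+08 cm^-3

1.97e+08


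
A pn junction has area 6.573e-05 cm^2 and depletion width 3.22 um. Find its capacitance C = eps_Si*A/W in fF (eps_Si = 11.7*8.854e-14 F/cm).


Step 1: eps_Si = 11.7 * 8.854e-14 = 1.035918e-12 F/cm
Step 2: W in cm = 3.22 * 1e-4 = 3.22e-04 cm
Step 3: C = 1.035918e-12 * 6.573e-05 / 3.22e-04 = 2.114624e-13 F
Step 4: C = 211.46 fF

211.46


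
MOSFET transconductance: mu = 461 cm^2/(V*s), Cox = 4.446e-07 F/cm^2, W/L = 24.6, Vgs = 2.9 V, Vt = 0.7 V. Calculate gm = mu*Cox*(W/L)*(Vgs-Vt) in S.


Step 1: Vov = Vgs - Vt = 2.9 - 0.7 = 2.2 V
Step 2: gm = mu * Cox * (W/L) * Vov
Step 3: gm = 461 * 4.446e-07 * 24.6 * 2.2 = 1.11e-02 S

1.11e-02


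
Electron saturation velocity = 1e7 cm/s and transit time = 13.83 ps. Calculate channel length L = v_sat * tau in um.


Step 1: tau in seconds = 13.83 ps * 1e-12 = 1.3830e-11 s
Step 2: L = v_sat * tau = 1e7 * 1.3830e-11 = 1.3830e-04 cm
Step 3: L in um = 1.3830e-04 * 1e4 = 1.383 um

1.383


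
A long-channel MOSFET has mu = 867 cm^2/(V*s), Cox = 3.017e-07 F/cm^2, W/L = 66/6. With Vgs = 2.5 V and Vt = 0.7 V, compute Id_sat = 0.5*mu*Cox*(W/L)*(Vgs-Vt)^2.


Step 1: Overdrive voltage Vov = Vgs - Vt = 2.5 - 0.7 = 1.8 V
Step 2: W/L = 66/6 = 11
Step 3: Id = 0.5 * 867 * 3.017e-07 * 11 * 1.8^2
Step 4: Id = 4.66e-03 A

4.66e-03


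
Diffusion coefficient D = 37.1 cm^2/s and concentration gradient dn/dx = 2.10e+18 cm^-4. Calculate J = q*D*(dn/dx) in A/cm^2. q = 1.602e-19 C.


Step 1: J = q * D * (dn/dx)
Step 2: J = 1.602e-19 * 37.1 * 2.10e+18
Step 3: J = 1.25e+01 A/cm^2

1.25e+01


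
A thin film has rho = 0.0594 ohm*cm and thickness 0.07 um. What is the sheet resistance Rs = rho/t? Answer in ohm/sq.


Step 1: Convert thickness to cm: t = 0.07 um = 7.0000e-06 cm
Step 2: Rs = rho / t = 0.0594 / 7.0000e-06
Step 3: Rs = 8485.7 ohm/sq

8485.7


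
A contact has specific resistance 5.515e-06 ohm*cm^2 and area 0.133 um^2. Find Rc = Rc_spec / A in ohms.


Step 1: Convert area to cm^2: 0.133 um^2 = 1.3300e-09 cm^2
Step 2: Rc = Rc_spec / A = 5.515e-06 / 1.3300e-09
Step 3: Rc = 4.15e+03 ohms

4.15e+03


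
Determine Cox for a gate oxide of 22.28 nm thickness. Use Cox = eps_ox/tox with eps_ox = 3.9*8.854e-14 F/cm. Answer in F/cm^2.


Step 1: eps_ox = 3.9 * 8.854e-14 = 3.45306e-13 F/cm
Step 2: tox in cm = 22.28 nm * 1e-7 = 2.2280e-06 cm
Step 3: Cox = 3.45306e-13 / 2.2280e-06 = 1.55e-07 F/cm^2

1.55e-07


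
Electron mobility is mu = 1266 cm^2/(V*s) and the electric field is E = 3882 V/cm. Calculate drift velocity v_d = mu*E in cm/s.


Step 1: v_d = mu * E
Step 2: v_d = 1266 * 3882 = 4914612
Step 3: v_d = 4.91e+06 cm/s

4.91e+06


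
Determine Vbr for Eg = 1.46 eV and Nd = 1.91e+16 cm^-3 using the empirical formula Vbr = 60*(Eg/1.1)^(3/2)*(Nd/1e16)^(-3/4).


Step 1: Eg/1.1 = 1.46/1.1 = 1.327273
Step 2: (Eg/1.1)^1.5 = 1.327273^1.5 = 1.529116
Step 3: (Nd/1e16)^(-0.75) = (1.91)^(-0.75) = 0.615496
Step 4: Vbr = 60 * 1.529116 * 0.615496 = 56.5 V

56.5


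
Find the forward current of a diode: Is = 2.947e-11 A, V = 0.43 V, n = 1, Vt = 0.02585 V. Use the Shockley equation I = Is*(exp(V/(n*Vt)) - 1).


Step 1: V/(n*Vt) = 0.43/(1*0.02585) = 16.6344
Step 2: exp(16.6344) = 1.6758e+07
Step 3: I = 2.947e-11 * (1.6758e+07 - 1) = 4.94e-04 A

4.94e-04


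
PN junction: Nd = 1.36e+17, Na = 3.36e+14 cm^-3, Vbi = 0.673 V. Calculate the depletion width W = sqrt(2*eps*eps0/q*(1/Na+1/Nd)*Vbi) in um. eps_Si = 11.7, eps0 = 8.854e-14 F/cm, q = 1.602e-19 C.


Step 1: 1/Na + 1/Nd = 1/3.36e+14 + 1/1.36e+17 = 2.98354e-15
Step 2: 2*eps*eps0/q = 2*11.7*8.854e-14/1.602e-19 = 1.293281e+07
Step 3: W^2 = 1.293281e+07 * 2.98354e-15 * 0.673 = 2.59681e-08
Step 4: W = sqrt(2.59681e-08) = 1.611e-04 cm = 1.611 um

1.611


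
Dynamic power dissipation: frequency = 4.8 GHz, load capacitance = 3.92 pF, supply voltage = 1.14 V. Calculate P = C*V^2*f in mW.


Step 1: V^2 = 1.14^2 = 1.2996 V^2
Step 2: P = C*V^2*f = 3.92e-12 F * 1.2996 * 4.8e9 Hz
Step 3: P = 2.44532736e-02 W
Step 4: P = 24.453 mW

24.453


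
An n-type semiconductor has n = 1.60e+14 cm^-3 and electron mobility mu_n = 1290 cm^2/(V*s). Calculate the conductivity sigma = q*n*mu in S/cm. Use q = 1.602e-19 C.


Step 1: sigma = q * n * mu
Step 2: sigma = 1.602e-19 * 1.60e+14 * 1290
Step 3: sigma = 3.307e-02 S/cm

3.307e-02


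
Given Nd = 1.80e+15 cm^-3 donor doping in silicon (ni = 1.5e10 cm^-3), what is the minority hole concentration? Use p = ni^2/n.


Step 1: Since Nd >> ni, n ≈ Nd = 1.80e+15 cm^-3
Step 2: p = ni^2 / n = (1.5e10)^2 / 1.80e+15
Step 3: p = 2.25e20 / 1.80e+15 = 1.25e+05 cm^-3

1.25e+05


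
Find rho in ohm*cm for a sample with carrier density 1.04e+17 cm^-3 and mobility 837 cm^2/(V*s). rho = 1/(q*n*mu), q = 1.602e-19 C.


Step 1: sigma = q * n * mu = 1.602e-19 * 1.04e+17 * 837 = 1.39451e+01 S/cm
Step 2: rho = 1 / sigma = 1 / 1.39451e+01 = 0.07171 ohm*cm

0.07171


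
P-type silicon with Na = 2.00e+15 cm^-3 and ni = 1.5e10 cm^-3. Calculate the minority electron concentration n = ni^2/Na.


Step 1: Majority hole concentration p ≈ Na = 2.00e+15 cm^-3
Step 2: n = ni^2 / Na = (1.5e10)^2 / 2.00e+15
Step 3: n = 1.13e+05 cm^-3

1.13e+05


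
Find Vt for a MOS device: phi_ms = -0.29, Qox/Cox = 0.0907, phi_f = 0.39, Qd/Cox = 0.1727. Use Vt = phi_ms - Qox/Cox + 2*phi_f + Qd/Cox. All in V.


Step 1: Vt = phi_ms - Qox/Cox + 2*phi_f + Qd/Cox
Step 2: Vt = -0.29 - 0.0907 + 2*0.39 + 0.1727
Step 3: Vt = -0.29 - 0.0907 + 0.78 + 0.1727
Step 4: Vt = 0.572 V

0.572


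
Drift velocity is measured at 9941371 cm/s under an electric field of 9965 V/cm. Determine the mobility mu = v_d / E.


Step 1: mu = v_d / E
Step 2: mu = 9941371 / 9965
Step 3: mu = 997.63 cm^2/(V*s)

997.63


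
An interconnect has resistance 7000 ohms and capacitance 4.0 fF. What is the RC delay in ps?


Step 1: tau = R * C
Step 2: tau = 7000 * 4.0 fF = 7000 * 4.0e-15 F
Step 3: tau = 2.8e-11 s = 28.0 ps

28.0


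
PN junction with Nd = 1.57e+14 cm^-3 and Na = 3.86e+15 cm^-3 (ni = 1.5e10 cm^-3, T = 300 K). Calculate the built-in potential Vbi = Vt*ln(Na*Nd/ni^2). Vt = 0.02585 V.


Step 1: Compute Na*Nd/ni^2 = 3.86e+15 * 1.57e+14 / (1.5e10)^2 = 2.6934e+09
Step 2: ln(2.6934e+09) = 21.7141
Step 3: Vbi = 0.02585 * 21.7141 = 0.561 V

0.561


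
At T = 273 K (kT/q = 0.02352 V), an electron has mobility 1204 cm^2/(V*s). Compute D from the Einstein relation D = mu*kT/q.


Step 1: D = mu * (kT/q)
Step 2: D = 1204 * 0.02352
Step 3: D = 28.32 cm^2/s

28.32


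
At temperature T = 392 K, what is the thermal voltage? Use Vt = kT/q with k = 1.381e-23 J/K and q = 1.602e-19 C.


Step 1: kT = 1.381e-23 * 392 = 5.41352e-21 J
Step 2: Vt = kT/q = 5.41352e-21 / 1.602e-19
Step 3: Vt = 0.03379 V

0.03379


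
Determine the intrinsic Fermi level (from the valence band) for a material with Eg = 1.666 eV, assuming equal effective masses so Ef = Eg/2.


Step 1: For an intrinsic semiconductor, the Fermi level sits at midgap.
Step 2: Ef = Eg / 2 = 1.666 / 2 = 0.833 eV

0.833


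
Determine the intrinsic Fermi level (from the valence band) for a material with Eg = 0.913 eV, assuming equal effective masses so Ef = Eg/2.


Step 1: For an intrinsic semiconductor, the Fermi level sits at midgap.
Step 2: Ef = Eg / 2 = 0.913 / 2 = 0.4565 eV

0.4565


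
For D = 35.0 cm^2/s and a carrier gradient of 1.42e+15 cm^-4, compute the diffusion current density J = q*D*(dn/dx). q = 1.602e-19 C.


Step 1: J = q * D * (dn/dx)
Step 2: J = 1.602e-19 * 35.0 * 1.42e+15
Step 3: J = 7.96e-03 A/cm^2

7.96e-03


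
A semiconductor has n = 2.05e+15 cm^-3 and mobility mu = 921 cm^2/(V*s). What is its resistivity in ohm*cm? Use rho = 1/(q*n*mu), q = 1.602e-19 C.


Step 1: sigma = q * n * mu = 1.602e-19 * 2.05e+15 * 921 = 3.02466e-01 S/cm
Step 2: rho = 1 / sigma = 1 / 3.02466e-01 = 3.306 ohm*cm

3.306


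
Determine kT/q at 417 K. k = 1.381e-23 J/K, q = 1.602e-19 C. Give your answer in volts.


Step 1: kT = 1.381e-23 * 417 = 5.75877e-21 J
Step 2: Vt = kT/q = 5.75877e-21 / 1.602e-19
Step 3: Vt = 0.03595 V

0.03595


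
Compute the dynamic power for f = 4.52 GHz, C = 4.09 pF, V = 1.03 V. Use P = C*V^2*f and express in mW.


Step 1: V^2 = 1.03^2 = 1.0609 V^2
Step 2: P = C*V^2*f = 4.09e-12 F * 1.0609 * 4.52e9 Hz
Step 3: P = 1.961264612e-02 W
Step 4: P = 19.613 mW

19.613


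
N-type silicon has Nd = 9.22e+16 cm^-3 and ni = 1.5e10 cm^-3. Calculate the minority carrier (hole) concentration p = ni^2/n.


Step 1: Since Nd >> ni, n ≈ Nd = 9.22e+16 cm^-3
Step 2: p = ni^2 / n = (1.5e10)^2 / 9.22e+16
Step 3: p = 2.25e20 / 9.22e+16 = 2.44e+03 cm^-3

2.44e+03


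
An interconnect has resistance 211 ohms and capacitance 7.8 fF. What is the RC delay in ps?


Step 1: tau = R * C
Step 2: tau = 211 * 7.8 fF = 211 * 7.8e-15 F
Step 3: tau = 1.6458e-12 s = 1.6458 ps

1.6458


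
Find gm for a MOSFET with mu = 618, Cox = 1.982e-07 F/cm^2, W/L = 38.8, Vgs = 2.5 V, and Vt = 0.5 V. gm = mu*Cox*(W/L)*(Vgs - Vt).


Step 1: Vov = Vgs - Vt = 2.5 - 0.5 = 2.0 V
Step 2: gm = mu * Cox * (W/L) * Vov
Step 3: gm = 618 * 1.982e-07 * 38.8 * 2.0 = 9.51e-03 S

9.51e-03


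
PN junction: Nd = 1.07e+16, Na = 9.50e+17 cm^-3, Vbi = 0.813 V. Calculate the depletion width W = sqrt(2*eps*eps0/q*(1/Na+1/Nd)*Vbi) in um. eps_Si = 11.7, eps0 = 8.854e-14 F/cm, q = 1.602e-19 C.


Step 1: 1/Na + 1/Nd = 1/9.50e+17 + 1/1.07e+16 = 9.45106e-17
Step 2: 2*eps*eps0/q = 2*11.7*8.854e-14/1.602e-19 = 1.293281e+07
Step 3: W^2 = 1.293281e+07 * 9.45106e-17 * 0.813 = 9.93720e-10
Step 4: W = sqrt(9.93720e-10) = 3.152e-05 cm = 0.3152 um

0.3152


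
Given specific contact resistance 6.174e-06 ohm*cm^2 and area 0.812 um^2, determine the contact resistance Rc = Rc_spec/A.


Step 1: Convert area to cm^2: 0.812 um^2 = 8.1200e-09 cm^2
Step 2: Rc = Rc_spec / A = 6.174e-06 / 8.1200e-09
Step 3: Rc = 7.60e+02 ohms

7.60e+02


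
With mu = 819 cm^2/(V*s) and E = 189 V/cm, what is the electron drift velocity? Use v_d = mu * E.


Step 1: v_d = mu * E
Step 2: v_d = 819 * 189 = 154791
Step 3: v_d = 1.55e+05 cm/s

1.55e+05


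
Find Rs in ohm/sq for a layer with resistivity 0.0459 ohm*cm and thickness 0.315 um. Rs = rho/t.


Step 1: Convert thickness to cm: t = 0.315 um = 3.1500e-05 cm
Step 2: Rs = rho / t = 0.0459 / 3.1500e-05
Step 3: Rs = 1457.1 ohm/sq

1457.1


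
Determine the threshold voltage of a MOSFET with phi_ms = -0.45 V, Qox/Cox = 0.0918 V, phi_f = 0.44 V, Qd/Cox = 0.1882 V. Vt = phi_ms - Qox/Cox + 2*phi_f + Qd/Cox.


Step 1: Vt = phi_ms - Qox/Cox + 2*phi_f + Qd/Cox
Step 2: Vt = -0.45 - 0.0918 + 2*0.44 + 0.1882
Step 3: Vt = -0.45 - 0.0918 + 0.88 + 0.1882
Step 4: Vt = 0.5264 V

0.5264


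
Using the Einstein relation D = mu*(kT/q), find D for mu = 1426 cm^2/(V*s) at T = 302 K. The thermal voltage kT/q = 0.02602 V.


Step 1: D = mu * (kT/q)
Step 2: D = 1426 * 0.02602
Step 3: D = 37.1 cm^2/s

37.1


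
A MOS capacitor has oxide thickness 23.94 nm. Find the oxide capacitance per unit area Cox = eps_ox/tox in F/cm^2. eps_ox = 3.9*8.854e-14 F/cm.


Step 1: eps_ox = 3.9 * 8.854e-14 = 3.45306e-13 F/cm
Step 2: tox in cm = 23.94 nm * 1e-7 = 2.3940e-06 cm
Step 3: Cox = 3.45306e-13 / 2.3940e-06 = 1.44e-07 F/cm^2

1.44e-07


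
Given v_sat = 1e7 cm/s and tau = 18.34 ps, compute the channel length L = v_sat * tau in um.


Step 1: tau in seconds = 18.34 ps * 1e-12 = 1.8340e-11 s
Step 2: L = v_sat * tau = 1e7 * 1.8340e-11 = 1.8340e-04 cm
Step 3: L in um = 1.8340e-04 * 1e4 = 1.834 um

1.834


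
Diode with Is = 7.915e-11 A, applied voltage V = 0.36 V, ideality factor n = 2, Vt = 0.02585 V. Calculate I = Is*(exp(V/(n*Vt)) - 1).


Step 1: V/(n*Vt) = 0.36/(2*0.02585) = 6.9632
Step 2: exp(6.9632) = 1.0570e+03
Step 3: I = 7.915e-11 * (1.0570e+03 - 1) = 8.36e-08 A

8.36e-08


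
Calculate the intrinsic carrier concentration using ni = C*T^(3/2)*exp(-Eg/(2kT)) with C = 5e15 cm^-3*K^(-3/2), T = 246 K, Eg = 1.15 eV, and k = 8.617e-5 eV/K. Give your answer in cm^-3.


Step 1: Compute kT = 8.617e-5 * 246 = 0.02119782 eV
Step 2: Exponent = -Eg/(2kT) = -1.15/(2*0.02119782) = -27.12543
Step 3: T^(3/2) = 246^1.5 = 3858.36
Step 4: ni = 5e15 * 3858.36 * exp(-27.12543) = 3.20e+07 cm^-3

3.20e+07


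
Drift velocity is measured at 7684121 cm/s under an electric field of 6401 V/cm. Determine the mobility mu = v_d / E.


Step 1: mu = v_d / E
Step 2: mu = 7684121 / 6401
Step 3: mu = 1200.46 cm^2/(V*s)

1200.46


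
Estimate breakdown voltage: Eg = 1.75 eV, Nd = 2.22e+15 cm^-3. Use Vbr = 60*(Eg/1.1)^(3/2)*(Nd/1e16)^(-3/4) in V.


Step 1: Eg/1.1 = 1.75/1.1 = 1.590909
Step 2: (Eg/1.1)^1.5 = 1.590909^1.5 = 2.006633
Step 3: (Nd/1e16)^(-0.75) = (0.222)^(-0.75) = 3.091970
Step 4: Vbr = 60 * 2.006633 * 3.091970 = 372.3 V

372.3


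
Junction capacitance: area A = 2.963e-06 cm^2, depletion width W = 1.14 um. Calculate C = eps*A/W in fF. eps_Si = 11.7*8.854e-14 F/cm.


Step 1: eps_Si = 11.7 * 8.854e-14 = 1.035918e-12 F/cm
Step 2: W in cm = 1.14 * 1e-4 = 1.14e-04 cm
Step 3: C = 1.035918e-12 * 2.963e-06 / 1.14e-04 = 2.692478e-14 F
Step 4: C = 26.92 fF

26.92


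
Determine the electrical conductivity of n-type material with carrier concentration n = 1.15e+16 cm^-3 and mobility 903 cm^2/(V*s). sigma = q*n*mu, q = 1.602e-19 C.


Step 1: sigma = q * n * mu
Step 2: sigma = 1.602e-19 * 1.15e+16 * 903
Step 3: sigma = 1.664e+00 S/cm

1.664e+00


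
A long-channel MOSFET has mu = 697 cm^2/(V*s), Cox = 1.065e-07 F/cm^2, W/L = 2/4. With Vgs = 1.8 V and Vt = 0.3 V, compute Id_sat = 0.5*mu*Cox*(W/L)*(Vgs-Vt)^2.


Step 1: Overdrive voltage Vov = Vgs - Vt = 1.8 - 0.3 = 1.5 V
Step 2: W/L = 2/4 = 0.5
Step 3: Id = 0.5 * 697 * 1.065e-07 * 0.5 * 1.5^2
Step 4: Id = 4.18e-05 A

4.18e-05


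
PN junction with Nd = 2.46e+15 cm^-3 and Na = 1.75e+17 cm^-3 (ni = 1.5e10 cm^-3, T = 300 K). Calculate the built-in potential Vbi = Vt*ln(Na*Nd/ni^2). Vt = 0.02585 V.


Step 1: Compute Na*Nd/ni^2 = 1.75e+17 * 2.46e+15 / (1.5e10)^2 = 1.9133e+12
Step 2: ln(1.9133e+12) = 28.2799
Step 3: Vbi = 0.02585 * 28.2799 = 0.731 V

0.731


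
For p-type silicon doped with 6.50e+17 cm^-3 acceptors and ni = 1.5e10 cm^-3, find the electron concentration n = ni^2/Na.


Step 1: Majority hole concentration p ≈ Na = 6.50e+17 cm^-3
Step 2: n = ni^2 / Na = (1.5e10)^2 / 6.50e+17
Step 3: n = 3.46e+02 cm^-3

3.46e+02


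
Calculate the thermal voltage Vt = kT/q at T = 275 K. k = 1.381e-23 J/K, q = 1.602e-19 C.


Step 1: kT = 1.381e-23 * 275 = 3.79775e-21 J
Step 2: Vt = kT/q = 3.79775e-21 / 1.602e-19
Step 3: Vt = 0.02371 V

0.02371


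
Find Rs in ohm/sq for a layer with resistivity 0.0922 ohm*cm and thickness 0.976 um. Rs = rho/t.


Step 1: Convert thickness to cm: t = 0.976 um = 9.7600e-05 cm
Step 2: Rs = rho / t = 0.0922 / 9.7600e-05
Step 3: Rs = 944.7 ohm/sq

944.7


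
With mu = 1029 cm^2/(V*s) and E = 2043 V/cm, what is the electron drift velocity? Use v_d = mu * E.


Step 1: v_d = mu * E
Step 2: v_d = 1029 * 2043 = 2102247
Step 3: v_d = 2.10e+06 cm/s

2.10e+06


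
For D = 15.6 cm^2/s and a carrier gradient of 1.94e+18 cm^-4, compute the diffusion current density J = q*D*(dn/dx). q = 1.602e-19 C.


Step 1: J = q * D * (dn/dx)
Step 2: J = 1.602e-19 * 15.6 * 1.94e+18
Step 3: J = 4.85e+00 A/cm^2

4.85e+00


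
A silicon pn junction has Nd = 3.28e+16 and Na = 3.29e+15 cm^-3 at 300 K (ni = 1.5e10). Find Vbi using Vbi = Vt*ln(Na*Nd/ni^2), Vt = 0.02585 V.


Step 1: Compute Na*Nd/ni^2 = 3.29e+15 * 3.28e+16 / (1.5e10)^2 = 4.7961e+11
Step 2: ln(4.7961e+11) = 26.8962
Step 3: Vbi = 0.02585 * 26.8962 = 0.695 V

0.695


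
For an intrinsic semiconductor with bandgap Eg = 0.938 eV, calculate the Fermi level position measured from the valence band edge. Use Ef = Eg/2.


Step 1: For an intrinsic semiconductor, the Fermi level sits at midgap.
Step 2: Ef = Eg / 2 = 0.938 / 2 = 0.469 eV

0.469


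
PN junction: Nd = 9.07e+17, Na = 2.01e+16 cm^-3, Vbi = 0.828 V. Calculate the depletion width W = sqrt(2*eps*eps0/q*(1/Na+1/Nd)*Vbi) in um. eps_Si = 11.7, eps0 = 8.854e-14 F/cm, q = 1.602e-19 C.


Step 1: 1/Na + 1/Nd = 1/2.01e+16 + 1/9.07e+17 = 5.08538e-17
Step 2: 2*eps*eps0/q = 2*11.7*8.854e-14/1.602e-19 = 1.293281e+07
Step 3: W^2 = 1.293281e+07 * 5.08538e-17 * 0.828 = 5.44561e-10
Step 4: W = sqrt(5.44561e-10) = 2.334e-05 cm = 0.2334 um

0.2334


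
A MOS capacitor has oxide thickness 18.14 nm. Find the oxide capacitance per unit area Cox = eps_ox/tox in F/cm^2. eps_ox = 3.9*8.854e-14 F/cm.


Step 1: eps_ox = 3.9 * 8.854e-14 = 3.45306e-13 F/cm
Step 2: tox in cm = 18.14 nm * 1e-7 = 1.8140e-06 cm
Step 3: Cox = 3.45306e-13 / 1.8140e-06 = 1.90e-07 F/cm^2

1.90e-07


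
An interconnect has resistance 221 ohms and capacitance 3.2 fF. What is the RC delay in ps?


Step 1: tau = R * C
Step 2: tau = 221 * 3.2 fF = 221 * 3.2e-15 F
Step 3: tau = 7.072e-13 s = 0.7072 ps

0.7072


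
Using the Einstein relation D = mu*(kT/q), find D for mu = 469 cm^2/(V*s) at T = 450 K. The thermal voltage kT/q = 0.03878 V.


Step 1: D = mu * (kT/q)
Step 2: D = 469 * 0.03878
Step 3: D = 18.19 cm^2/s

18.19


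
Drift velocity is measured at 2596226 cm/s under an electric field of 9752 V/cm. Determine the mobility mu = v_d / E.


Step 1: mu = v_d / E
Step 2: mu = 2596226 / 9752
Step 3: mu = 266.22 cm^2/(V*s)

266.22


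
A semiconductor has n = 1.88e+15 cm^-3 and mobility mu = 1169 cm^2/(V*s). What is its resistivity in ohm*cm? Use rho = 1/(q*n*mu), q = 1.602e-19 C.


Step 1: sigma = q * n * mu = 1.602e-19 * 1.88e+15 * 1169 = 3.52075e-01 S/cm
Step 2: rho = 1 / sigma = 1 / 3.52075e-01 = 2.84 ohm*cm

2.84


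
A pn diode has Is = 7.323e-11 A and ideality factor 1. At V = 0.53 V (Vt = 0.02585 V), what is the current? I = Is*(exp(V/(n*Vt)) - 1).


Step 1: V/(n*Vt) = 0.53/(1*0.02585) = 20.5029
Step 2: exp(20.5029) = 8.0223e+08
Step 3: I = 7.323e-11 * (8.0223e+08 - 1) = 5.87e-02 A

5.87e-02


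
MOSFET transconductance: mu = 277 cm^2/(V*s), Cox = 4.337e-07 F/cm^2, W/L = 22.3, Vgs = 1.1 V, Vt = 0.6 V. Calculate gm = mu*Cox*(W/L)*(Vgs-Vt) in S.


Step 1: Vov = Vgs - Vt = 1.1 - 0.6 = 0.5 V
Step 2: gm = mu * Cox * (W/L) * Vov
Step 3: gm = 277 * 4.337e-07 * 22.3 * 0.5 = 1.34e-03 S

1.34e-03


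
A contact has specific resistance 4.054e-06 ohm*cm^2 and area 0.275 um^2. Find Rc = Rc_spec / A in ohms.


Step 1: Convert area to cm^2: 0.275 um^2 = 2.7500e-09 cm^2
Step 2: Rc = Rc_spec / A = 4.054e-06 / 2.7500e-09
Step 3: Rc = 1.47e+03 ohms

1.47e+03


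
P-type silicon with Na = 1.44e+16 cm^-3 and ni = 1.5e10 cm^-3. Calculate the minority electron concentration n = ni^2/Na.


Step 1: Majority hole concentration p ≈ Na = 1.44e+16 cm^-3
Step 2: n = ni^2 / Na = (1.5e10)^2 / 1.44e+16
Step 3: n = 1.56e+04 cm^-3

1.56e+04


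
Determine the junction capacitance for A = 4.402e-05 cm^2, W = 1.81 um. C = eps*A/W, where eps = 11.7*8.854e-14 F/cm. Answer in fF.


Step 1: eps_Si = 11.7 * 8.854e-14 = 1.035918e-12 F/cm
Step 2: W in cm = 1.81 * 1e-4 = 1.81e-04 cm
Step 3: C = 1.035918e-12 * 4.402e-05 / 1.81e-04 = 2.519398e-13 F
Step 4: C = 251.94 fF

251.94


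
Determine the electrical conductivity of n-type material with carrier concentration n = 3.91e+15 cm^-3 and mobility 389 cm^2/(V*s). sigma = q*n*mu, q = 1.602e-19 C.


Step 1: sigma = q * n * mu
Step 2: sigma = 1.602e-19 * 3.91e+15 * 389
Step 3: sigma = 2.437e-01 S/cm

2.437e-01


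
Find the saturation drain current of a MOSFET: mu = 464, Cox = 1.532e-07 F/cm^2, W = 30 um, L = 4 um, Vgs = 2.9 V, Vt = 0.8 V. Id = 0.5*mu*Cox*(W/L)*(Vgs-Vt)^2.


Step 1: Overdrive voltage Vov = Vgs - Vt = 2.9 - 0.8 = 2.1 V
Step 2: W/L = 30/4 = 7.5
Step 3: Id = 0.5 * 464 * 1.532e-07 * 7.5 * 2.1^2
Step 4: Id = 1.18e-03 A

1.18e-03


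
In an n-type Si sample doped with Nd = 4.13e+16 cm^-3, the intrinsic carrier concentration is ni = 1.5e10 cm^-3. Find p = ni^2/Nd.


Step 1: Since Nd >> ni, n ≈ Nd = 4.13e+16 cm^-3
Step 2: p = ni^2 / n = (1.5e10)^2 / 4.13e+16
Step 3: p = 2.25e20 / 4.13e+16 = 5.45e+03 cm^-3

5.45e+03


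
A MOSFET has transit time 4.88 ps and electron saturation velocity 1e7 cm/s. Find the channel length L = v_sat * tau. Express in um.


Step 1: tau in seconds = 4.88 ps * 1e-12 = 4.8800e-12 s
Step 2: L = v_sat * tau = 1e7 * 4.8800e-12 = 4.8800e-05 cm
Step 3: L in um = 4.8800e-05 * 1e4 = 0.488 um

0.488


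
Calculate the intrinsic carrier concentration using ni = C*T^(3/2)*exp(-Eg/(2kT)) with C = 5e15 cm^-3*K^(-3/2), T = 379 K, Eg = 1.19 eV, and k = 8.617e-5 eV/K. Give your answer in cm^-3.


Step 1: Compute kT = 8.617e-5 * 379 = 0.03265843 eV
Step 2: Exponent = -Eg/(2kT) = -1.19/(2*0.03265843) = -18.21888
Step 3: T^(3/2) = 379^1.5 = 7378.34
Step 4: ni = 5e15 * 7378.34 * exp(-18.21888) = 4.51e+11 cm^-3

4.51e+11


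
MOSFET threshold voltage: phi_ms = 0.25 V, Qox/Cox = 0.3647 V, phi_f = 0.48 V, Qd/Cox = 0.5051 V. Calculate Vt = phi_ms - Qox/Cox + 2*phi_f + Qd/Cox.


Step 1: Vt = phi_ms - Qox/Cox + 2*phi_f + Qd/Cox
Step 2: Vt = 0.25 - 0.3647 + 2*0.48 + 0.5051
Step 3: Vt = 0.25 - 0.3647 + 0.96 + 0.5051
Step 4: Vt = 1.3504 V

1.3504


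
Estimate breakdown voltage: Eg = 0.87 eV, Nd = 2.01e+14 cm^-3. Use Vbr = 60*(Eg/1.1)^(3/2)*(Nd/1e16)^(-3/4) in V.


Step 1: Eg/1.1 = 0.87/1.1 = 0.790909
Step 2: (Eg/1.1)^1.5 = 0.790909^1.5 = 0.703380
Step 3: (Nd/1e16)^(-0.75) = (0.0201)^(-0.75) = 18.732811
Step 4: Vbr = 60 * 0.703380 * 18.732811 = 790.6 V

790.6


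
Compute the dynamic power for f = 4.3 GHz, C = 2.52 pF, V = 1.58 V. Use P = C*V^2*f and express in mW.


Step 1: V^2 = 1.58^2 = 2.4964 V^2
Step 2: P = C*V^2*f = 2.52e-12 F * 2.4964 * 4.3e9 Hz
Step 3: P = 2.70509904e-02 W
Step 4: P = 27.051 mW

27.051


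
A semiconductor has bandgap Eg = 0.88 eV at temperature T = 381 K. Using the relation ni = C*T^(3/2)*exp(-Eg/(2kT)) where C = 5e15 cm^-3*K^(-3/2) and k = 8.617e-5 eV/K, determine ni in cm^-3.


Step 1: Compute kT = 8.617e-5 * 381 = 0.03283077 eV
Step 2: Exponent = -Eg/(2kT) = -0.88/(2*0.03283077) = -13.40206
Step 3: T^(3/2) = 381^1.5 = 7436.82
Step 4: ni = 5e15 * 7436.82 * exp(-13.40206) = 5.62e+13 cm^-3

5.62e+13


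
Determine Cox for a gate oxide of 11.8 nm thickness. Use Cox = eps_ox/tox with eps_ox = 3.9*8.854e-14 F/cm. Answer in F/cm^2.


Step 1: eps_ox = 3.9 * 8.854e-14 = 3.45306e-13 F/cm
Step 2: tox in cm = 11.8 nm * 1e-7 = 1.1800e-06 cm
Step 3: Cox = 3.45306e-13 / 1.1800e-06 = 2.93e-07 F/cm^2

2.93e-07


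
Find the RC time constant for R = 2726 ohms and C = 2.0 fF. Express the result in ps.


Step 1: tau = R * C
Step 2: tau = 2726 * 2.0 fF = 2726 * 2.0e-15 F
Step 3: tau = 5.452e-12 s = 5.452 ps

5.452


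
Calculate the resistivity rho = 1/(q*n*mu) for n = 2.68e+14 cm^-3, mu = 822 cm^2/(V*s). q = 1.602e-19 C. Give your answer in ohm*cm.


Step 1: sigma = q * n * mu = 1.602e-19 * 2.68e+14 * 822 = 3.52914e-02 S/cm
Step 2: rho = 1 / sigma = 1 / 3.52914e-02 = 28.34 ohm*cm

28.34


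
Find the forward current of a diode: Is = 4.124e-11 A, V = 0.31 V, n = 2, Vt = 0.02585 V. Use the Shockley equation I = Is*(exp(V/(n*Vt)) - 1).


Step 1: V/(n*Vt) = 0.31/(2*0.02585) = 5.9961
Step 2: exp(5.9961) = 4.0186e+02
Step 3: I = 4.124e-11 * (4.0186e+02 - 1) = 1.65e-08 A

1.65e-08


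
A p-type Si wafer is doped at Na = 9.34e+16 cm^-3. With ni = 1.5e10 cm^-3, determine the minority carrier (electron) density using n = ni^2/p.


Step 1: Majority hole concentration p ≈ Na = 9.34e+16 cm^-3
Step 2: n = ni^2 / Na = (1.5e10)^2 / 9.34e+16
Step 3: n = 2.41e+03 cm^-3

2.41e+03


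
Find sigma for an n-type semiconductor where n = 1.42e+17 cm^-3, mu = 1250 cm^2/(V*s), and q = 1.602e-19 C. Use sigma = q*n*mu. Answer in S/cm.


Step 1: sigma = q * n * mu
Step 2: sigma = 1.602e-19 * 1.42e+17 * 1250
Step 3: sigma = 2.844e+01 S/cm

2.844e+01


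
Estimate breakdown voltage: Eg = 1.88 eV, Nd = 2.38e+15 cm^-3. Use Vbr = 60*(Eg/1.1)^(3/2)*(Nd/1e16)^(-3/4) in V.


Step 1: Eg/1.1 = 1.88/1.1 = 1.709091
Step 2: (Eg/1.1)^1.5 = 1.709091^1.5 = 2.234332
Step 3: (Nd/1e16)^(-0.75) = (0.238)^(-0.75) = 2.934724
Step 4: Vbr = 60 * 2.234332 * 2.934724 = 393.4 V

393.4


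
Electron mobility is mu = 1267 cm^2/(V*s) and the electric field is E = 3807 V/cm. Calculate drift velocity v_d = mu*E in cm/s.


Step 1: v_d = mu * E
Step 2: v_d = 1267 * 3807 = 4823469
Step 3: v_d = 4.82e+06 cm/s

4.82e+06


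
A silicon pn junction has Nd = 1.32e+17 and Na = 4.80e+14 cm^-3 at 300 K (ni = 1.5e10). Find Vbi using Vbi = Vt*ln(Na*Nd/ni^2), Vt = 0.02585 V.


Step 1: Compute Na*Nd/ni^2 = 4.80e+14 * 1.32e+17 / (1.5e10)^2 = 2.8160e+11
Step 2: ln(2.8160e+11) = 26.3638
Step 3: Vbi = 0.02585 * 26.3638 = 0.682 V

0.682


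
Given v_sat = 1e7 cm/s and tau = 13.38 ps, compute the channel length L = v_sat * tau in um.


Step 1: tau in seconds = 13.38 ps * 1e-12 = 1.3380e-11 s
Step 2: L = v_sat * tau = 1e7 * 1.3380e-11 = 1.3380e-04 cm
Step 3: L in um = 1.3380e-04 * 1e4 = 1.338 um

1.338
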